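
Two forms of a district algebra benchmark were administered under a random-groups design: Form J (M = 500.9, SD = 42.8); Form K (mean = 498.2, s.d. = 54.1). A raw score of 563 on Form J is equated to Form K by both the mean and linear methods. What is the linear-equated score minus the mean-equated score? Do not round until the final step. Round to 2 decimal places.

Mean-equated: 563 + (498.2 − 500.9) = 560.30
Linear-equated: (54.1/42.8)(563 − 500.9) + 498.2 = 576.696
Difference = 576.696 − 560.30 = 16.40

16.40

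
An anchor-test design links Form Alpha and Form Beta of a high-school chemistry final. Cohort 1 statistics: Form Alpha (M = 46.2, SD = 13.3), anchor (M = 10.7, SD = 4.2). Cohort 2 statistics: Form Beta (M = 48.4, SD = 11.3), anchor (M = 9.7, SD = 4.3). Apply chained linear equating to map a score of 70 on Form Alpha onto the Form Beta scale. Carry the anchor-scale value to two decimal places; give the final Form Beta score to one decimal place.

Form Alpha → anchor (Cohort 1): v = (4.2/13.3)(70 − 46.2) + 10.7 = 18.22
anchor → Form Beta (Cohort 2): y = (11.3/4.3)(18.22 − 9.7) + 48.4 = 70.8

70.8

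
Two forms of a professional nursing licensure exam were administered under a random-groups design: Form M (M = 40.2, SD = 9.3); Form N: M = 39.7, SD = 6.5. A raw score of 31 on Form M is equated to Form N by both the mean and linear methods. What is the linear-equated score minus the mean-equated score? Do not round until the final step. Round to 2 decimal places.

2.77

Mean-equated: 31 + (39.7 − 40.2) = 30.50
Linear-equated: (6.5/9.3)(31 − 40.2) + 39.7 = 33.270
Difference = 33.270 − 30.50 = 2.77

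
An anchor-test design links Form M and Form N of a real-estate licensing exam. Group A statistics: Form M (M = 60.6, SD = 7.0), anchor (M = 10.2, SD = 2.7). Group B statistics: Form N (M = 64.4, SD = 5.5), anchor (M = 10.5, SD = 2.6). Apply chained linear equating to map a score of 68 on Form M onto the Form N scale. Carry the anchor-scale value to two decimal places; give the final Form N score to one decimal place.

Form M → anchor (Group A): v = (2.7/7.0)(68 − 60.6) + 10.2 = 13.05
anchor → Form N (Group B): y = (5.5/2.6)(13.05 − 10.5) + 64.4 = 69.8

69.8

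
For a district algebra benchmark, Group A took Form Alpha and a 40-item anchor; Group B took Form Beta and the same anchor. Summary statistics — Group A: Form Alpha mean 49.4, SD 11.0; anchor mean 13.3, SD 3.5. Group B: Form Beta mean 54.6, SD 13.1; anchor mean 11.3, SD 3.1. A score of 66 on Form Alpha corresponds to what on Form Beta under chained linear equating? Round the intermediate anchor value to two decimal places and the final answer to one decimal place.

85.4

Form Alpha → anchor (Group A): v = (3.5/11.0)(66 − 49.4) + 13.3 = 18.58
anchor → Form Beta (Group B): y = (13.1/3.1)(18.58 − 11.3) + 54.6 = 85.4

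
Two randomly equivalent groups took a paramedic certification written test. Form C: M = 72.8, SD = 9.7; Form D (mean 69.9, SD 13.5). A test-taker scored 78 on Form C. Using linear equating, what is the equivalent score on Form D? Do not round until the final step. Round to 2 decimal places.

77.14

Linear equating: y = (SD_Y/SD_X)(x − M_X) + M_Y
y = (13.5/9.7)(78 − 72.8) + 69.9
y = 1.391753 × 5.2 + 69.9 = 7.2371 + 69.9 = 77.14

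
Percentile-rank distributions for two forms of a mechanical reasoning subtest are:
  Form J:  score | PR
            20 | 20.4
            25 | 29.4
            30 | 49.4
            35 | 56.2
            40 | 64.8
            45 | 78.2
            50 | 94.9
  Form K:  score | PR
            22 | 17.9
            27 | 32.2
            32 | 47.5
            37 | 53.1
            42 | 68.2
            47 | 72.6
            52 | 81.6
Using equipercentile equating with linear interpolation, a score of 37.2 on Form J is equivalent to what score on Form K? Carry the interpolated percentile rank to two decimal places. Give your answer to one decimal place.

PR of 37.2 on Form J: 56.2 + (37.2 − 35)/(40 − 35) × (64.8 − 56.2) = 59.98
On Form K, PR 59.98 falls between score 37 (PR 53.1) and 42 (PR 68.2).
Interpolate: 37 + (59.98 − 53.1)/(68.2 − 53.1) × (42 − 37) = 39.3

39.3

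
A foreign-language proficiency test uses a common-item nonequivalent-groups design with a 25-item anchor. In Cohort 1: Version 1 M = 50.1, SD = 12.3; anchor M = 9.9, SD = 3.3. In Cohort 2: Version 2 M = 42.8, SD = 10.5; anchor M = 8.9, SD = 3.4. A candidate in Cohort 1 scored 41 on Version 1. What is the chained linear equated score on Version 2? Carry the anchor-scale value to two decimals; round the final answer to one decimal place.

38.4

Version 1 → anchor (Cohort 1): v = (3.3/12.3)(41 − 50.1) + 9.9 = 7.46
anchor → Version 2 (Cohort 2): y = (10.5/3.4)(7.46 − 8.9) + 42.8 = 38.4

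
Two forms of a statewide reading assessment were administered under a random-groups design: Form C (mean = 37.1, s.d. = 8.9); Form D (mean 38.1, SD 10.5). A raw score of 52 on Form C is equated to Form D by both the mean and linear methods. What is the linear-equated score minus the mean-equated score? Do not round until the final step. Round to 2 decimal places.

Mean-equated: 52 + (38.1 − 37.1) = 53.00
Linear-equated: (10.5/8.9)(52 − 37.1) + 38.1 = 55.679
Difference = 55.679 − 53.00 = 2.68

2.68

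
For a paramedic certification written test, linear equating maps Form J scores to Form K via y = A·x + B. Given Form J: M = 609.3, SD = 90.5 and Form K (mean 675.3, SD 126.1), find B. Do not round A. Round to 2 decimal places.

-173.68

A = SD_Y / SD_X = 126.1 / 90.5 = 1.393370
B = M_Y − A·M_X = 675.3 − 1.393370 × 609.3 = -173.68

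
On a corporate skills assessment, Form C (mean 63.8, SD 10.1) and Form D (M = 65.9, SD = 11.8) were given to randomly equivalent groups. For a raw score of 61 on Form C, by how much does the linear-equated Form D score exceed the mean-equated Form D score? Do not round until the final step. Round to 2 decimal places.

-0.47

Mean-equated: 61 + (65.9 − 63.8) = 63.10
Linear-equated: (11.8/10.1)(61 − 63.8) + 65.9 = 62.629
Difference = 62.629 − 63.10 = -0.47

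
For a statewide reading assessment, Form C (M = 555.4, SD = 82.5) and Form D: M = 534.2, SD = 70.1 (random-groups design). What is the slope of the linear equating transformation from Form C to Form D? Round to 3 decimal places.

0.850

A = SD_Y / SD_X = 70.1 / 82.5 = 0.850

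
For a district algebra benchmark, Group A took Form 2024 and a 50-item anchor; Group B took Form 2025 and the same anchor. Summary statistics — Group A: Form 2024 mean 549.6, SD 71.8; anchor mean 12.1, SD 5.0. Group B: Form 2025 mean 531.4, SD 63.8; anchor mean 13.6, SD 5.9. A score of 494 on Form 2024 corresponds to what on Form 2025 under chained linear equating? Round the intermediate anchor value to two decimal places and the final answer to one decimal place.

473.3

Form 2024 → anchor (Group A): v = (5.0/71.8)(494 − 549.6) + 12.1 = 8.23
anchor → Form 2025 (Group B): y = (63.8/5.9)(8.23 − 13.6) + 531.4 = 473.3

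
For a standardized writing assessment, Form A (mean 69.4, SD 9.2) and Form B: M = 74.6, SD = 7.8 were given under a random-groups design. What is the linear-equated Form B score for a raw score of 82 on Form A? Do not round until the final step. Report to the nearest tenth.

Linear equating: y = (SD_Y/SD_X)(x − M_X) + M_Y
y = (7.8/9.2)(82 − 69.4) + 74.6
y = 0.847826 × 12.6 + 74.6 = 10.6826 + 74.6 = 85.3

85.3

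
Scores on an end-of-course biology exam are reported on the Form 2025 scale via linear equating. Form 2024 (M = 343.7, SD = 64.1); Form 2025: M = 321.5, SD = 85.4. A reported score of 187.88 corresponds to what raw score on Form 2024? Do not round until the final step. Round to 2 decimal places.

243.41

Invert y = (SD_Y/SD_X)(x − M_X) + M_Y:
x = (SD_X/SD_Y)(y − M_Y) + M_X = (64.1/85.4)(187.88 − 321.5) + 343.7
x = 0.750585 × -133.620 + 343.7 = 243.41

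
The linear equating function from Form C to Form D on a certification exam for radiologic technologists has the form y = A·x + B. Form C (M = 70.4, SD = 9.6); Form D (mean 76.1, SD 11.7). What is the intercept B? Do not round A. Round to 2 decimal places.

-9.70

A = SD_Y / SD_X = 11.7 / 9.6 = 1.218750
B = M_Y − A·M_X = 76.1 − 1.218750 × 70.4 = -9.70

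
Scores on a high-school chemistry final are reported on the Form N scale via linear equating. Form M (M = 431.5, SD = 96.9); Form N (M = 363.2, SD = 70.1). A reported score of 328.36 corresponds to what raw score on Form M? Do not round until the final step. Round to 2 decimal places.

Invert y = (SD_Y/SD_X)(x − M_X) + M_Y:
x = (SD_X/SD_Y)(y − M_Y) + M_X = (96.9/70.1)(328.36 − 363.2) + 431.5
x = 1.382311 × -34.840 + 431.5 = 383.34

383.34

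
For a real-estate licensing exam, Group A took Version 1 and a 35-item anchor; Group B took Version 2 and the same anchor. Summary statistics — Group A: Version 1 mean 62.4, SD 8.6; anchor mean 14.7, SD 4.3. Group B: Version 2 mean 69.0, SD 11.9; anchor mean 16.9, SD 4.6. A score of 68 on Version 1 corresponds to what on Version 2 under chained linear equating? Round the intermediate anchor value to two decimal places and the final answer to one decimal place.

70.6

Version 1 → anchor (Group A): v = (4.3/8.6)(68 − 62.4) + 14.7 = 17.50
anchor → Version 2 (Group B): y = (11.9/4.6)(17.50 − 16.9) + 69.0 = 70.6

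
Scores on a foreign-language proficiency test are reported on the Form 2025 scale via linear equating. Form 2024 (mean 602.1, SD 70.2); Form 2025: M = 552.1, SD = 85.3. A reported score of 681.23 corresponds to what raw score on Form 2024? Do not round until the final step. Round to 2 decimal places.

708.37

Invert y = (SD_Y/SD_X)(x − M_X) + M_Y:
x = (SD_X/SD_Y)(y − M_Y) + M_X = (70.2/85.3)(681.23 − 552.1) + 602.1
x = 0.822978 × 129.130 + 602.1 = 708.37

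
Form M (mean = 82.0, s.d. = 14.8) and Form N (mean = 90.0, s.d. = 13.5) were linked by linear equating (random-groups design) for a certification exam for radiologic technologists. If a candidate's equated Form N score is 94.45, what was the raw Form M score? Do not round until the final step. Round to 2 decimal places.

86.88

Invert y = (SD_Y/SD_X)(x − M_X) + M_Y:
x = (SD_X/SD_Y)(y − M_Y) + M_X = (14.8/13.5)(94.45 − 90.0) + 82.0
x = 1.096296 × 4.450 + 82.0 = 86.88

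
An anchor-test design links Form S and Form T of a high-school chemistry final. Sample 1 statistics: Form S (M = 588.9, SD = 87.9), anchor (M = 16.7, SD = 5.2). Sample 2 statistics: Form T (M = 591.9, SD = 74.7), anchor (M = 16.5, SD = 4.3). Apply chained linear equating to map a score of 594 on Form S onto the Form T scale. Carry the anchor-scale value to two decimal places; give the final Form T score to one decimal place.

600.6

Form S → anchor (Sample 1): v = (5.2/87.9)(594 − 588.9) + 16.7 = 17.00
anchor → Form T (Sample 2): y = (74.7/4.3)(17.00 − 16.5) + 591.9 = 600.6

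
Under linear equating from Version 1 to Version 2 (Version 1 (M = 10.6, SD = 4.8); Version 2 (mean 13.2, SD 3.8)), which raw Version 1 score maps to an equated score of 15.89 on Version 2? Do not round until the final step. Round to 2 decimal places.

Invert y = (SD_Y/SD_X)(x − M_X) + M_Y:
x = (SD_X/SD_Y)(y − M_Y) + M_X = (4.8/3.8)(15.89 − 13.2) + 10.6
x = 1.263158 × 2.690 + 10.6 = 14.00

14.00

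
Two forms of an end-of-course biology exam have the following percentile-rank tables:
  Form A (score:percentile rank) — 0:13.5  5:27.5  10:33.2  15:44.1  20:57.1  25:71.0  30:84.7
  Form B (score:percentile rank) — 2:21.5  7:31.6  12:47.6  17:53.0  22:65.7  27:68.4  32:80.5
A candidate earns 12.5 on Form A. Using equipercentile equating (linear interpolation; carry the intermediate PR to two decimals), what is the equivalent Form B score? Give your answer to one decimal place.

PR of 12.5 on Form A: 33.2 + (12.5 − 10)/(15 − 10) × (44.1 − 33.2) = 38.65
On Form B, PR 38.65 falls between score 7 (PR 31.6) and 12 (PR 47.6).
Interpolate: 7 + (38.65 − 31.6)/(47.6 − 31.6) × (12 − 7) = 9.2

9.2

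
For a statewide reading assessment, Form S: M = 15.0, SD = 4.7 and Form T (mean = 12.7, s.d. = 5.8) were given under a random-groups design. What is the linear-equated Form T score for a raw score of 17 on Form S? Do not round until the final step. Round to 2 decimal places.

Linear equating: y = (SD_Y/SD_X)(x − M_X) + M_Y
y = (5.8/4.7)(17 − 15.0) + 12.7
y = 1.234043 × 2.0 + 12.7 = 2.4681 + 12.7 = 15.17

15.17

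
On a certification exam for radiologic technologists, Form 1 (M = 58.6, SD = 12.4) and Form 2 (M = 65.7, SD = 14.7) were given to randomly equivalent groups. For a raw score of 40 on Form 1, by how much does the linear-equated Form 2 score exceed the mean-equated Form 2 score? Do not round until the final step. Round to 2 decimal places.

Mean-equated: 40 + (65.7 − 58.6) = 47.10
Linear-equated: (14.7/12.4)(40 − 58.6) + 65.7 = 43.650
Difference = 43.650 − 47.10 = -3.45

-3.45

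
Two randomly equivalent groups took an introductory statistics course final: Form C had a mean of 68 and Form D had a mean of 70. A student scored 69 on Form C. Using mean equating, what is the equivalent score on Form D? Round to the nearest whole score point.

71

Mean equating: y = x + (M_Y − M_X) = 69 + (70 − 68) = 71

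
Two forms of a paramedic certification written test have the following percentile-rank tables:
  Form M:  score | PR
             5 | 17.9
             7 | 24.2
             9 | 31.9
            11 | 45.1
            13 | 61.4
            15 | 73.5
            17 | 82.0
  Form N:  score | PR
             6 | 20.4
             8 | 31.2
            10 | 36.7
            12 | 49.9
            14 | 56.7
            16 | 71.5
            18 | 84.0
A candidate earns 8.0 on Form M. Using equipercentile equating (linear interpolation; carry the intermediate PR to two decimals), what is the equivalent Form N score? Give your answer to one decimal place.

PR of 8.0 on Form M: 24.2 + (8.0 − 7)/(9 − 7) × (31.9 − 24.2) = 28.05
On Form N, PR 28.05 falls between score 6 (PR 20.4) and 8 (PR 31.2).
Interpolate: 6 + (28.05 − 20.4)/(31.2 − 20.4) × (8 − 6) = 7.4

7.4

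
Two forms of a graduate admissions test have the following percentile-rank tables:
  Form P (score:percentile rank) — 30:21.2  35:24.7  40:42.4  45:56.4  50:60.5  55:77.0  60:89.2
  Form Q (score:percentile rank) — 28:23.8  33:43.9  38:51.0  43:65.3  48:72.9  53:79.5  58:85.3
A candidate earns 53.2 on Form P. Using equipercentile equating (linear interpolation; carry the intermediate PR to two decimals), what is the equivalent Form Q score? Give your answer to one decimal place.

46.8

PR of 53.2 on Form P: 60.5 + (53.2 − 50)/(55 − 50) × (77.0 − 60.5) = 71.06
On Form Q, PR 71.06 falls between score 43 (PR 65.3) and 48 (PR 72.9).
Interpolate: 43 + (71.06 − 65.3)/(72.9 − 65.3) × (48 − 43) = 46.8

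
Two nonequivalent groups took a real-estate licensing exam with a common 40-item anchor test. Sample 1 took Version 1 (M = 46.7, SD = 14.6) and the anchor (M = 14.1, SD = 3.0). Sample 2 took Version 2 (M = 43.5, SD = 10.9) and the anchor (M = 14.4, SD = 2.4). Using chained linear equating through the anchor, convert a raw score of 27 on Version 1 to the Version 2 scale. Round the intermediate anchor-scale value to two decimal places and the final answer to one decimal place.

23.7

Version 1 → anchor (Sample 1): v = (3.0/14.6)(27 − 46.7) + 14.1 = 10.05
anchor → Version 2 (Sample 2): y = (10.9/2.4)(10.05 − 14.4) + 43.5 = 23.7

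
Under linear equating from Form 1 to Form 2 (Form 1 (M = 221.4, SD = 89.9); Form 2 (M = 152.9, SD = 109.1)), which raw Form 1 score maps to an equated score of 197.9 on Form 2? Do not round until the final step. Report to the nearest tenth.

Invert y = (SD_Y/SD_X)(x − M_X) + M_Y:
x = (SD_X/SD_Y)(y − M_Y) + M_X = (89.9/109.1)(197.9 − 152.9) + 221.4
x = 0.824015 × 45.000 + 221.4 = 258.5

258.5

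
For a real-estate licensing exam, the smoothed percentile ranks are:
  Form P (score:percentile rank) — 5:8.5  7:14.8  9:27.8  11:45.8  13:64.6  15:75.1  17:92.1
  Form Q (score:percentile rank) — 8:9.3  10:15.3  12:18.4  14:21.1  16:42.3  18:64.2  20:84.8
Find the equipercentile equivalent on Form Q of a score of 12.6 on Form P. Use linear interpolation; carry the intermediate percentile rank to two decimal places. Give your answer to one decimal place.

17.7

PR of 12.6 on Form P: 45.8 + (12.6 − 11)/(13 − 11) × (64.6 − 45.8) = 60.84
On Form Q, PR 60.84 falls between score 16 (PR 42.3) and 18 (PR 64.2).
Interpolate: 16 + (60.84 − 42.3)/(64.2 − 42.3) × (18 − 16) = 17.7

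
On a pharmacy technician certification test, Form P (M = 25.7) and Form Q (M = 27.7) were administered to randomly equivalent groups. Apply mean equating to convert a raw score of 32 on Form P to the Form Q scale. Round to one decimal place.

Mean equating: y = x + (M_Y − M_X) = 32 + (27.7 − 25.7) = 34.0

34.0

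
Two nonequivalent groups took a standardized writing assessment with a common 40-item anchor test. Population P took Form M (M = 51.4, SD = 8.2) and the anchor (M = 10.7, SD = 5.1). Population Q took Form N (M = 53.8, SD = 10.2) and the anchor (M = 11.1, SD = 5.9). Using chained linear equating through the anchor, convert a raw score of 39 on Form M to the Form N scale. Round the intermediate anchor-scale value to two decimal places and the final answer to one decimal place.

Form M → anchor (Population P): v = (5.1/8.2)(39 − 51.4) + 10.7 = 2.99
anchor → Form N (Population Q): y = (10.2/5.9)(2.99 − 11.1) + 53.8 = 39.8

39.8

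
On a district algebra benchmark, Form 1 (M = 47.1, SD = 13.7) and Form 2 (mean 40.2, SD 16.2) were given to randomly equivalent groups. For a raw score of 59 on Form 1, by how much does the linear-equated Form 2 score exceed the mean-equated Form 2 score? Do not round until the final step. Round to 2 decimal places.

Mean-equated: 59 + (40.2 − 47.1) = 52.10
Linear-equated: (16.2/13.7)(59 − 47.1) + 40.2 = 54.272
Difference = 54.272 − 52.10 = 2.17

2.17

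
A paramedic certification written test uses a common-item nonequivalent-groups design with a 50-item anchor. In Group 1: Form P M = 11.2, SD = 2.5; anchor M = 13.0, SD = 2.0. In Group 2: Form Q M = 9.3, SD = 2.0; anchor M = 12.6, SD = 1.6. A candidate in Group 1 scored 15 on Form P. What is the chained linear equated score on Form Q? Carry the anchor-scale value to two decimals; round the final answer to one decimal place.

13.6

Form P → anchor (Group 1): v = (2.0/2.5)(15 − 11.2) + 13.0 = 16.04
anchor → Form Q (Group 2): y = (2.0/1.6)(16.04 − 12.6) + 9.3 = 13.6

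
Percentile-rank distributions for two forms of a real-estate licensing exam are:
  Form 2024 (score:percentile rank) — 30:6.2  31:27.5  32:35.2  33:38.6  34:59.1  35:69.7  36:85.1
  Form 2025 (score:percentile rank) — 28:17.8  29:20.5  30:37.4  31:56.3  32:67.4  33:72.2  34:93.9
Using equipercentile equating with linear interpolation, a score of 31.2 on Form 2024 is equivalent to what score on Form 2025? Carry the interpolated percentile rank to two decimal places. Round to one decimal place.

PR of 31.2 on Form 2024: 27.5 + (31.2 − 31)/(32 − 31) × (35.2 − 27.5) = 29.04
On Form 2025, PR 29.04 falls between score 29 (PR 20.5) and 30 (PR 37.4).
Interpolate: 29 + (29.04 − 20.5)/(37.4 − 20.5) × (30 − 29) = 29.5

29.5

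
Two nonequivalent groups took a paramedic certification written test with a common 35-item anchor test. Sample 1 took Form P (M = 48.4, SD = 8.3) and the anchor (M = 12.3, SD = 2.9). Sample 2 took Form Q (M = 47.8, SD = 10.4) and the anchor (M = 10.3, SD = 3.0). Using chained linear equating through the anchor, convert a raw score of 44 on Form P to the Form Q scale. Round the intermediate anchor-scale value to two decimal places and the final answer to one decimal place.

Form P → anchor (Sample 1): v = (2.9/8.3)(44 − 48.4) + 12.3 = 10.76
anchor → Form Q (Sample 2): y = (10.4/3.0)(10.76 − 10.3) + 47.8 = 49.4

49.4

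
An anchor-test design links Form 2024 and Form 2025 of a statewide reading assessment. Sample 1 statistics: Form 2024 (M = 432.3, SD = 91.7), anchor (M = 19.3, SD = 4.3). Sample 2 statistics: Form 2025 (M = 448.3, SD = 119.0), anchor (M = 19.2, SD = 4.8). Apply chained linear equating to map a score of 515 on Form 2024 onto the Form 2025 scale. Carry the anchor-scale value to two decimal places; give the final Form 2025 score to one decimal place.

Form 2024 → anchor (Sample 1): v = (4.3/91.7)(515 − 432.3) + 19.3 = 23.18
anchor → Form 2025 (Sample 2): y = (119.0/4.8)(23.18 − 19.2) + 448.3 = 547.0

547.0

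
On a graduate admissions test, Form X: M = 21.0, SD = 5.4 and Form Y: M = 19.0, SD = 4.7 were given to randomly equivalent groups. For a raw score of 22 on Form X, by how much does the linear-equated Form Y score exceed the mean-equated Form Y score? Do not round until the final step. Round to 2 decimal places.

-0.13

Mean-equated: 22 + (19.0 − 21.0) = 20.00
Linear-equated: (4.7/5.4)(22 − 21.0) + 19.0 = 19.870
Difference = 19.870 − 20.00 = -0.13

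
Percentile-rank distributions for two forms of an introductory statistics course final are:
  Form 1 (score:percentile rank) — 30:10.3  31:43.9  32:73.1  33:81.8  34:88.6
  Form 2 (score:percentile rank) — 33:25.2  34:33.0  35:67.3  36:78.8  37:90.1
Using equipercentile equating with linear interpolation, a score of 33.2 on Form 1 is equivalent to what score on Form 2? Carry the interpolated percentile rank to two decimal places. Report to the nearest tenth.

36.4

PR of 33.2 on Form 1: 81.8 + (33.2 − 33)/(34 − 33) × (88.6 − 81.8) = 83.16
On Form 2, PR 83.16 falls between score 36 (PR 78.8) and 37 (PR 90.1).
Interpolate: 36 + (83.16 − 78.8)/(90.1 − 78.8) × (37 − 36) = 36.4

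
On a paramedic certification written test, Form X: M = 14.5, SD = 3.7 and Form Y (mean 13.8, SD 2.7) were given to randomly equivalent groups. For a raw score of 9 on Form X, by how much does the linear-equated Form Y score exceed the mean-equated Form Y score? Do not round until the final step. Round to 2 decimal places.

Mean-equated: 9 + (13.8 − 14.5) = 8.30
Linear-equated: (2.7/3.7)(9 − 14.5) + 13.8 = 9.786
Difference = 9.786 − 8.30 = 1.49

1.49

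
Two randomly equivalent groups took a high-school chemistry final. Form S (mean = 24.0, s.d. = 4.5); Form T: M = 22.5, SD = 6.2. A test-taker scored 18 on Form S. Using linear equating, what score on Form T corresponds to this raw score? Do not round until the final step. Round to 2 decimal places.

14.23

Linear equating: y = (SD_Y/SD_X)(x − M_X) + M_Y
y = (6.2/4.5)(18 − 24.0) + 22.5
y = 1.377778 × -6.0 + 22.5 = -8.2667 + 22.5 = 14.23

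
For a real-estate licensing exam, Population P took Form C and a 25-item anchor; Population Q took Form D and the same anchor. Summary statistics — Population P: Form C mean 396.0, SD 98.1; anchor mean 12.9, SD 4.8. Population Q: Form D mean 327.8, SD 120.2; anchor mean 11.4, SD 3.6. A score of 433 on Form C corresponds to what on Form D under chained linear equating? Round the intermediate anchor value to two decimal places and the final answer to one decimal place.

Form C → anchor (Population P): v = (4.8/98.1)(433 − 396.0) + 12.9 = 14.71
anchor → Form D (Population Q): y = (120.2/3.6)(14.71 − 11.4) + 327.8 = 438.3

438.3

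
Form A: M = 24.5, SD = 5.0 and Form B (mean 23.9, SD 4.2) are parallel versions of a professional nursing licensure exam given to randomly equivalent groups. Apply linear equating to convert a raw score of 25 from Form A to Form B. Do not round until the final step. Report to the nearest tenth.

24.3

Linear equating: y = (SD_Y/SD_X)(x − M_X) + M_Y
y = (4.2/5.0)(25 − 24.5) + 23.9
y = 0.840000 × 0.5 + 23.9 = 0.4200 + 23.9 = 24.3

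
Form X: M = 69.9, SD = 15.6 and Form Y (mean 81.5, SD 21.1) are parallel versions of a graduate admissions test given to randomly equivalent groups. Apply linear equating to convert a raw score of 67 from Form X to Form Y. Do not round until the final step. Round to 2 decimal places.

77.58

Linear equating: y = (SD_Y/SD_X)(x − M_X) + M_Y
y = (21.1/15.6)(67 − 69.9) + 81.5
y = 1.352564 × -2.9 + 81.5 = -3.9224 + 81.5 = 77.58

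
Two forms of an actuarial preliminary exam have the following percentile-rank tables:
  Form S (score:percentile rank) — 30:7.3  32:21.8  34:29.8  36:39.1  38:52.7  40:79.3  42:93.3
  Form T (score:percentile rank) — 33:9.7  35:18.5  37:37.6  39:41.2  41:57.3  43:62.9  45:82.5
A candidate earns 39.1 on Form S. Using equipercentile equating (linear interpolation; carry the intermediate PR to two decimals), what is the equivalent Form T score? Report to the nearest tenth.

43.5

PR of 39.1 on Form S: 52.7 + (39.1 − 38)/(40 − 38) × (79.3 − 52.7) = 67.33
On Form T, PR 67.33 falls between score 43 (PR 62.9) and 45 (PR 82.5).
Interpolate: 43 + (67.33 − 62.9)/(82.5 − 62.9) × (45 − 43) = 43.5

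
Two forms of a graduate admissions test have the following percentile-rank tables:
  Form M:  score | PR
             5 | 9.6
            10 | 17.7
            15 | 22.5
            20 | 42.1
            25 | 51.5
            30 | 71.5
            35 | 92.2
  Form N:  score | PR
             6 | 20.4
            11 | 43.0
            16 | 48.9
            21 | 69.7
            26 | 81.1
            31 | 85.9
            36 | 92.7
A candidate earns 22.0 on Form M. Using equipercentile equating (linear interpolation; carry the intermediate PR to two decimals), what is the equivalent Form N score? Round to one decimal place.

PR of 22.0 on Form M: 42.1 + (22.0 − 20)/(25 − 20) × (51.5 − 42.1) = 45.86
On Form N, PR 45.86 falls between score 11 (PR 43.0) and 16 (PR 48.9).
Interpolate: 11 + (45.86 − 43.0)/(48.9 − 43.0) × (16 − 11) = 13.4

13.4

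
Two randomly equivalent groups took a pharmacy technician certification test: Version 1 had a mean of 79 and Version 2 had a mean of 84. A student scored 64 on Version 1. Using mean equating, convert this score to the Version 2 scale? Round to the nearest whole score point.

Mean equating: y = x + (M_Y − M_X) = 64 + (84 − 79) = 69

69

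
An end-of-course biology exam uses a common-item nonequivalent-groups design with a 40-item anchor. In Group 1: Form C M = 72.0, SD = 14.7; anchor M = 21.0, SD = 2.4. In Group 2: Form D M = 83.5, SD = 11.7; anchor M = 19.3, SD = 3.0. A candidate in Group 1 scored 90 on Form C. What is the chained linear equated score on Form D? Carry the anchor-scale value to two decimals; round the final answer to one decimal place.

Form C → anchor (Group 1): v = (2.4/14.7)(90 − 72.0) + 21.0 = 23.94
anchor → Form D (Group 2): y = (11.7/3.0)(23.94 − 19.3) + 83.5 = 101.6

101.6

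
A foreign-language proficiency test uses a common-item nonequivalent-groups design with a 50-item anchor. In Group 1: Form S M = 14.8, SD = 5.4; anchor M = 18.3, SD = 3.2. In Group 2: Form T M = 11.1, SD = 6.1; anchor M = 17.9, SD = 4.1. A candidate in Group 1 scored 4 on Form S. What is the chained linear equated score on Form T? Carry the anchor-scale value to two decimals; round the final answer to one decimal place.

2.2

Form S → anchor (Group 1): v = (3.2/5.4)(4 − 14.8) + 18.3 = 11.90
anchor → Form T (Group 2): y = (6.1/4.1)(11.90 − 17.9) + 11.1 = 2.2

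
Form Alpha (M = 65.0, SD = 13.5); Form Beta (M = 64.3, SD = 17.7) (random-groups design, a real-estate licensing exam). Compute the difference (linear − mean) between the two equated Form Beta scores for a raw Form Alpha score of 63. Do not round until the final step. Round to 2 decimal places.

-0.62

Mean-equated: 63 + (64.3 − 65.0) = 62.30
Linear-equated: (17.7/13.5)(63 − 65.0) + 64.3 = 61.678
Difference = 61.678 − 62.30 = -0.62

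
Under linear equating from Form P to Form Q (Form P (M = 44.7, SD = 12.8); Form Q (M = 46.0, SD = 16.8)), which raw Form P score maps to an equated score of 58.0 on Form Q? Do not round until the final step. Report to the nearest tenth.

53.8

Invert y = (SD_Y/SD_X)(x − M_X) + M_Y:
x = (SD_X/SD_Y)(y − M_Y) + M_X = (12.8/16.8)(58.0 − 46.0) + 44.7
x = 0.761905 × 12.000 + 44.7 = 53.8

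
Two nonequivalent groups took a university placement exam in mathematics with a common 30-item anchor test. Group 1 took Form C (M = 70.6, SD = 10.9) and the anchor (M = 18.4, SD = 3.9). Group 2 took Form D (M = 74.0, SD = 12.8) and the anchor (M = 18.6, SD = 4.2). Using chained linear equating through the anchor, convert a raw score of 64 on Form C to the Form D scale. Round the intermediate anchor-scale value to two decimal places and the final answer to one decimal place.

66.2

Form C → anchor (Group 1): v = (3.9/10.9)(64 − 70.6) + 18.4 = 16.04
anchor → Form D (Group 2): y = (12.8/4.2)(16.04 − 18.6) + 74.0 = 66.2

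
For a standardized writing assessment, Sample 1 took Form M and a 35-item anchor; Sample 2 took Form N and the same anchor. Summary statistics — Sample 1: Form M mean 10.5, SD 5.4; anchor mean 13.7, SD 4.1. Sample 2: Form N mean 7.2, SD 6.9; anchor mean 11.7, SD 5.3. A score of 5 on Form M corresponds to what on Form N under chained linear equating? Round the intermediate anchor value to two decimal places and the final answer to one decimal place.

4.4

Form M → anchor (Sample 1): v = (4.1/5.4)(5 − 10.5) + 13.7 = 9.52
anchor → Form N (Sample 2): y = (6.9/5.3)(9.52 − 11.7) + 7.2 = 4.4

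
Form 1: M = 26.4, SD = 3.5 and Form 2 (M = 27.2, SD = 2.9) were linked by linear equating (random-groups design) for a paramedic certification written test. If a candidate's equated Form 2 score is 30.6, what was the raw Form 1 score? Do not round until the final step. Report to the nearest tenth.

Invert y = (SD_Y/SD_X)(x − M_X) + M_Y:
x = (SD_X/SD_Y)(y − M_Y) + M_X = (3.5/2.9)(30.6 − 27.2) + 26.4
x = 1.206897 × 3.400 + 26.4 = 30.5

30.5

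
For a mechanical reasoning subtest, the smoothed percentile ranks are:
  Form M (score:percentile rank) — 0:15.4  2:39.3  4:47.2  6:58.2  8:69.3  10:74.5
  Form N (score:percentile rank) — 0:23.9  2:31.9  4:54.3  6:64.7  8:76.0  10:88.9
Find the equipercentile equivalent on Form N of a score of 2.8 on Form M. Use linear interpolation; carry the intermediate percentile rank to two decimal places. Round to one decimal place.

2.9

PR of 2.8 on Form M: 39.3 + (2.8 − 2)/(4 − 2) × (47.2 − 39.3) = 42.46
On Form N, PR 42.46 falls between score 2 (PR 31.9) and 4 (PR 54.3).
Interpolate: 2 + (42.46 − 31.9)/(54.3 − 31.9) × (4 − 2) = 2.9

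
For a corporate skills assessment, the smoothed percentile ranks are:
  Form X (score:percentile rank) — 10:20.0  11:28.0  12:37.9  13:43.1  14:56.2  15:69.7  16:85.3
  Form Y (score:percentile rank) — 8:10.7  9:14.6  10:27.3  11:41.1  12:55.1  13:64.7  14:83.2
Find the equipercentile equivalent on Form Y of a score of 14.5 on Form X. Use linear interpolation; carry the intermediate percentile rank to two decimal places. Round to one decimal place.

PR of 14.5 on Form X: 56.2 + (14.5 − 14)/(15 − 14) × (69.7 − 56.2) = 62.95
On Form Y, PR 62.95 falls between score 12 (PR 55.1) and 13 (PR 64.7).
Interpolate: 12 + (62.95 − 55.1)/(64.7 − 55.1) × (13 − 12) = 12.8

12.8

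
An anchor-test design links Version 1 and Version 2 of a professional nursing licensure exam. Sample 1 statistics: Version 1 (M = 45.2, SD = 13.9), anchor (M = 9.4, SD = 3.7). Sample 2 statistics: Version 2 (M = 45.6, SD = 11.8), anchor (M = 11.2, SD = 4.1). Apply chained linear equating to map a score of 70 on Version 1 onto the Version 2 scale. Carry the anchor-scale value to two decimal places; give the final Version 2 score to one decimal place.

Version 1 → anchor (Sample 1): v = (3.7/13.9)(70 − 45.2) + 9.4 = 16.00
anchor → Version 2 (Sample 2): y = (11.8/4.1)(16.00 − 11.2) + 45.6 = 59.4

59.4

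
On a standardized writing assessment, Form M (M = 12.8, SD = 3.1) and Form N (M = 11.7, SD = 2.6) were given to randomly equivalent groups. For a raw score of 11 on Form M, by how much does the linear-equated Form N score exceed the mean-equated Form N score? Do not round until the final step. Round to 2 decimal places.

0.29

Mean-equated: 11 + (11.7 − 12.8) = 9.90
Linear-equated: (2.6/3.1)(11 − 12.8) + 11.7 = 10.190
Difference = 10.190 − 9.90 = 0.29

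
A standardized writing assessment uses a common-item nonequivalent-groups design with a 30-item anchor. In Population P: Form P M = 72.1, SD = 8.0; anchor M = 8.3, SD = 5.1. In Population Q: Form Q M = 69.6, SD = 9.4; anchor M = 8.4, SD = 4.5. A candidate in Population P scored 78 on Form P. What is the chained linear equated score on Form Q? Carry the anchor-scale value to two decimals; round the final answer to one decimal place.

Form P → anchor (Population P): v = (5.1/8.0)(78 − 72.1) + 8.3 = 12.06
anchor → Form Q (Population Q): y = (9.4/4.5)(12.06 − 8.4) + 69.6 = 77.2

77.2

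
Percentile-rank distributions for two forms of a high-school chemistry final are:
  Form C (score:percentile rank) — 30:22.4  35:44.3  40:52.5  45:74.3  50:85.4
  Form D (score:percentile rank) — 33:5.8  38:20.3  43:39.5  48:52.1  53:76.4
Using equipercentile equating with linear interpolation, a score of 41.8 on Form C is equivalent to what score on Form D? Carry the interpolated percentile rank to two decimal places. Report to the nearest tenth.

49.7

PR of 41.8 on Form C: 52.5 + (41.8 − 40)/(45 − 40) × (74.3 − 52.5) = 60.35
On Form D, PR 60.35 falls between score 48 (PR 52.1) and 53 (PR 76.4).
Interpolate: 48 + (60.35 − 52.1)/(76.4 − 52.1) × (53 − 48) = 49.7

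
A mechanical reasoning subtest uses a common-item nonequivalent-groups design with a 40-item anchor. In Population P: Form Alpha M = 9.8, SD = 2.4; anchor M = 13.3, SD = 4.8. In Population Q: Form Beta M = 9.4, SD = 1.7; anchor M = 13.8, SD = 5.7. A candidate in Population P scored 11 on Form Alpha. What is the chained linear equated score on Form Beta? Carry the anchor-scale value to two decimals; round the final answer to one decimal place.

Form Alpha → anchor (Population P): v = (4.8/2.4)(11 − 9.8) + 13.3 = 15.70
anchor → Form Beta (Population Q): y = (1.7/5.7)(15.70 − 13.8) + 9.4 = 10.0

10.0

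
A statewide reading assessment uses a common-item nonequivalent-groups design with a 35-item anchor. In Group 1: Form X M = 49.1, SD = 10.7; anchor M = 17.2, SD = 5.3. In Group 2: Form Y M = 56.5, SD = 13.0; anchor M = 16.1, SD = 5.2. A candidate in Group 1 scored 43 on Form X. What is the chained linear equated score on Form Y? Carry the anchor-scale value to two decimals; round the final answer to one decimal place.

51.7

Form X → anchor (Group 1): v = (5.3/10.7)(43 − 49.1) + 17.2 = 14.18
anchor → Form Y (Group 2): y = (13.0/5.2)(14.18 − 16.1) + 56.5 = 51.7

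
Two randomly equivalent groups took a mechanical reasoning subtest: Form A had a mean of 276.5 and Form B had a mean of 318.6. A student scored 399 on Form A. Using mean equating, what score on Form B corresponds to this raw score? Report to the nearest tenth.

Mean equating: y = x + (M_Y − M_X) = 399 + (318.6 − 276.5) = 441.1

441.1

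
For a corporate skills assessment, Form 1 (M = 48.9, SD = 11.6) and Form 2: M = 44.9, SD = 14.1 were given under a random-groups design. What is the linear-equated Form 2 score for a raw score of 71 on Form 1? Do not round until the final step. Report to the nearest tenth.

Linear equating: y = (SD_Y/SD_X)(x − M_X) + M_Y
y = (14.1/11.6)(71 − 48.9) + 44.9
y = 1.215517 × 22.1 + 44.9 = 26.8629 + 44.9 = 71.8

71.8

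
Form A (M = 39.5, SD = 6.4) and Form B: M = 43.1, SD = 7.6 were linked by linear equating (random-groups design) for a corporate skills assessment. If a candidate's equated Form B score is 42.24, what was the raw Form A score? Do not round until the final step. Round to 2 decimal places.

38.78

Invert y = (SD_Y/SD_X)(x − M_X) + M_Y:
x = (SD_X/SD_Y)(y − M_Y) + M_X = (6.4/7.6)(42.24 − 43.1) + 39.5
x = 0.842105 × -0.860 + 39.5 = 38.78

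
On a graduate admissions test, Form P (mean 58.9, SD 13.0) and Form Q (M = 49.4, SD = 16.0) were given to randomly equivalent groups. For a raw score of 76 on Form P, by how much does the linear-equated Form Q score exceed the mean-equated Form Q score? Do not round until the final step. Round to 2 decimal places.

3.95

Mean-equated: 76 + (49.4 − 58.9) = 66.50
Linear-equated: (16.0/13.0)(76 − 58.9) + 49.4 = 70.446
Difference = 70.446 − 66.50 = 3.95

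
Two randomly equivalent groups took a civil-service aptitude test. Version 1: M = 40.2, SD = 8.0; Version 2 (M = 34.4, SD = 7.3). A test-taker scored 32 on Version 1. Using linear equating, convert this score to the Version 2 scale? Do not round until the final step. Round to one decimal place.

Linear equating: y = (SD_Y/SD_X)(x − M_X) + M_Y
y = (7.3/8.0)(32 − 40.2) + 34.4
y = 0.912500 × -8.2 + 34.4 = -7.4825 + 34.4 = 26.9

26.9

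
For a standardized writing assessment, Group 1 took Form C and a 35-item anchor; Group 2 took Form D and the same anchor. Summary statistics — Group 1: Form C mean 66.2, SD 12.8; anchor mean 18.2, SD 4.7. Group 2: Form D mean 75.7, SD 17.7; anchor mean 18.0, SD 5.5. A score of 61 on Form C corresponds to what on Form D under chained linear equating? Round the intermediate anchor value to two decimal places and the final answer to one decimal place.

Form C → anchor (Group 1): v = (4.7/12.8)(61 − 66.2) + 18.2 = 16.29
anchor → Form D (Group 2): y = (17.7/5.5)(16.29 − 18.0) + 75.7 = 70.2

70.2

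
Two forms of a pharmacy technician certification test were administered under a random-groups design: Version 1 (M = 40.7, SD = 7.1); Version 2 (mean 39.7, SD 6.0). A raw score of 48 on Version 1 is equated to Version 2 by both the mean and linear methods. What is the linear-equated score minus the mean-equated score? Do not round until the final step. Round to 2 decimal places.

-1.13

Mean-equated: 48 + (39.7 − 40.7) = 47.00
Linear-equated: (6.0/7.1)(48 − 40.7) + 39.7 = 45.869
Difference = 45.869 − 47.00 = -1.13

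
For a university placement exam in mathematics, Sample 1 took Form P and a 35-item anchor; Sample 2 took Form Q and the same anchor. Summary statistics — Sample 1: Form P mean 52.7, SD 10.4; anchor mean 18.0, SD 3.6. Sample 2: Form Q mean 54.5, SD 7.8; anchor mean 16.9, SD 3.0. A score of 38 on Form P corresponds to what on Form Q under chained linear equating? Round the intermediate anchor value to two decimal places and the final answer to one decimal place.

Form P → anchor (Sample 1): v = (3.6/10.4)(38 − 52.7) + 18.0 = 12.91
anchor → Form Q (Sample 2): y = (7.8/3.0)(12.91 − 16.9) + 54.5 = 44.1

44.1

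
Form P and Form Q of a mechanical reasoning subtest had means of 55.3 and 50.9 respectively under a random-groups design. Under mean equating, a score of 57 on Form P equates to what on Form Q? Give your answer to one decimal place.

Mean equating: y = x + (M_Y − M_X) = 57 + (50.9 − 55.3) = 52.6

52.6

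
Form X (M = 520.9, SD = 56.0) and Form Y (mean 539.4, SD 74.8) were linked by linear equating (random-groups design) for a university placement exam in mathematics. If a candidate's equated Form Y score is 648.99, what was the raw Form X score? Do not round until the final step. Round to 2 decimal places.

602.95

Invert y = (SD_Y/SD_X)(x − M_X) + M_Y:
x = (SD_X/SD_Y)(y − M_Y) + M_X = (56.0/74.8)(648.99 − 539.4) + 520.9
x = 0.748663 × 109.590 + 520.9 = 602.95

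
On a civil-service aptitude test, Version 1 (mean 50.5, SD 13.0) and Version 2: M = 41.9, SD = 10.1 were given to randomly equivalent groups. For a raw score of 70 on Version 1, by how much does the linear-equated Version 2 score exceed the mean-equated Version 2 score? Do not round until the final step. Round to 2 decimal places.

Mean-equated: 70 + (41.9 − 50.5) = 61.40
Linear-equated: (10.1/13.0)(70 − 50.5) + 41.9 = 57.050
Difference = 57.050 − 61.40 = -4.35

-4.35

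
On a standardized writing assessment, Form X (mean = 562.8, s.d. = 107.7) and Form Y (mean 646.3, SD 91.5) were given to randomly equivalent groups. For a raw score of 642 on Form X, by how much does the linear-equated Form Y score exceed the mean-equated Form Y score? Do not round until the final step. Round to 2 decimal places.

-11.91

Mean-equated: 642 + (646.3 − 562.8) = 725.50
Linear-equated: (91.5/107.7)(642 − 562.8) + 646.3 = 713.587
Difference = 713.587 − 725.50 = -11.91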